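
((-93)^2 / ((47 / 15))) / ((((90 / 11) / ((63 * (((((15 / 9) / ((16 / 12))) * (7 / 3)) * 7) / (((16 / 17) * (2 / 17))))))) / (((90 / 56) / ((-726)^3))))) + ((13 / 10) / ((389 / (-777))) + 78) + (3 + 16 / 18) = 79.28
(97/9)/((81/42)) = 1358/243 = 5.59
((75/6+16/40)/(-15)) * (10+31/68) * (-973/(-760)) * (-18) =267727761/1292000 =207.22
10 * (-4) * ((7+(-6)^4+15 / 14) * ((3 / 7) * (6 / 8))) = -821565 / 49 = -16766.63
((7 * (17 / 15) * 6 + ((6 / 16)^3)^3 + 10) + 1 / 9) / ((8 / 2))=348564325351 / 24159191040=14.43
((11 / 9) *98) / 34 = 539 / 153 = 3.52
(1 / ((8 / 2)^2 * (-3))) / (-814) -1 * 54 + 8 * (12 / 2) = -234431 / 39072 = -6.00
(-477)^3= -108531333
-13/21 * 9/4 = -1.39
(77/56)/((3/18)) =8.25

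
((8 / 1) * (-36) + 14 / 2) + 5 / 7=-1962 / 7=-280.29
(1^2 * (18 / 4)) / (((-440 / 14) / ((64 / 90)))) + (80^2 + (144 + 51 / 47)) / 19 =84570221 / 245575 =344.38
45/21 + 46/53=1117/371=3.01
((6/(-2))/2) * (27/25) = -81/50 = -1.62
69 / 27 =23 / 9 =2.56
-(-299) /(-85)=-299 /85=-3.52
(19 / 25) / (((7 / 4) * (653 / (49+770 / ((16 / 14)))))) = 0.48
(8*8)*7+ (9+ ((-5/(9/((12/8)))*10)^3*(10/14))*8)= -538627/189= -2849.88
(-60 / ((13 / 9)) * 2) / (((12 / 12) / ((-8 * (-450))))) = -3888000 / 13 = -299076.92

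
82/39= 2.10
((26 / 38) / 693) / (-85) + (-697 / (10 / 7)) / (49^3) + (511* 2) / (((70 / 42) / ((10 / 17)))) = 360.70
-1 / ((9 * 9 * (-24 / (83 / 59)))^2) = -6889 / 13155172416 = -0.00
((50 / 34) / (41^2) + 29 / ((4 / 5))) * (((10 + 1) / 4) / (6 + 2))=45581415 / 3657856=12.46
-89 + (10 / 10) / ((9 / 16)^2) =-85.84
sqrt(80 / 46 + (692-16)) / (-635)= -6 * sqrt(9959) / 14605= -0.04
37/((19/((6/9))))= 74/57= 1.30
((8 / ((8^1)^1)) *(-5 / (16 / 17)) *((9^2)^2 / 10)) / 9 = -12393 / 32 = -387.28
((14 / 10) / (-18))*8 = -28 / 45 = -0.62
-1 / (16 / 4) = -1 / 4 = -0.25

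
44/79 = 0.56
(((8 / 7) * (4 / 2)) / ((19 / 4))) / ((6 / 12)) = 128 / 133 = 0.96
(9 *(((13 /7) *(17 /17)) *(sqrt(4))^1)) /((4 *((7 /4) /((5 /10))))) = 117 /49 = 2.39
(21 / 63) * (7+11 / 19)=2.53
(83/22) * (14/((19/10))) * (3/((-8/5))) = -43575/836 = -52.12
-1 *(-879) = 879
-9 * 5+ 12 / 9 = -131 / 3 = -43.67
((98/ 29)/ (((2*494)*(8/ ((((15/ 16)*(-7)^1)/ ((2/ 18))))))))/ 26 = -46305/ 47676928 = -0.00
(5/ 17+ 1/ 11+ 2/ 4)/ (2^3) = 331/ 2992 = 0.11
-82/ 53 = -1.55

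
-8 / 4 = -2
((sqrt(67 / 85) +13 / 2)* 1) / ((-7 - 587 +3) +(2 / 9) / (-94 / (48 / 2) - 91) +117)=-44421 / 3239332 - 201* sqrt(5695) / 8098330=-0.02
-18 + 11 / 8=-133 / 8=-16.62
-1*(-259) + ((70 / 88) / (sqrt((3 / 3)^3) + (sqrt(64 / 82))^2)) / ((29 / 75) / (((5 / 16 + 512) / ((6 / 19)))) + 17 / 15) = 11032004921987 / 42529896068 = 259.39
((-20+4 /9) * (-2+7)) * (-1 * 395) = 347600 /9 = 38622.22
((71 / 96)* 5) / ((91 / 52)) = 2.11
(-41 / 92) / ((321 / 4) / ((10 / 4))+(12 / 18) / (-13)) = -7995 / 574954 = -0.01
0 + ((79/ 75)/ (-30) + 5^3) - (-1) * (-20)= 236171/ 2250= 104.96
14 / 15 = 0.93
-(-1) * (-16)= -16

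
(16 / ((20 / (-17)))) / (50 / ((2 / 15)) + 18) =-68 / 1965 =-0.03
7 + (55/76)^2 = 43457/5776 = 7.52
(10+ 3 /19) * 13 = 2509 /19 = 132.05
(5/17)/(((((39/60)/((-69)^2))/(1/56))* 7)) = 119025/21658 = 5.50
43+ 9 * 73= 700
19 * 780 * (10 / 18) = 24700 / 3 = 8233.33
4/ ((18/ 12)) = 8/ 3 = 2.67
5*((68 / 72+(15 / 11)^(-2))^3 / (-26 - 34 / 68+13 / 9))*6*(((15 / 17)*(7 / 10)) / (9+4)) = -2077186741 / 11212987500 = -0.19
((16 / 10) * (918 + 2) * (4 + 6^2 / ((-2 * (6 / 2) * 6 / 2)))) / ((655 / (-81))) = -238464 / 655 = -364.07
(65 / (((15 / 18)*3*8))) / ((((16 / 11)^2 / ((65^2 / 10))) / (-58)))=-37642.93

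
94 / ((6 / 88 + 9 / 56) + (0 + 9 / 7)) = 57904 / 933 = 62.06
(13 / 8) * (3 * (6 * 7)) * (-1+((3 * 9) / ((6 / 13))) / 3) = 30303 / 8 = 3787.88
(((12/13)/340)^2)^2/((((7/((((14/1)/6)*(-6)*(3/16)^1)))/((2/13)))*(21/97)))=-7857/542688346427500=-0.00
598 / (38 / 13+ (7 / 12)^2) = 183.25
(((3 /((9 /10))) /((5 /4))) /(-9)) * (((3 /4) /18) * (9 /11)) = -1 /99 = -0.01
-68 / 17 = -4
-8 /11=-0.73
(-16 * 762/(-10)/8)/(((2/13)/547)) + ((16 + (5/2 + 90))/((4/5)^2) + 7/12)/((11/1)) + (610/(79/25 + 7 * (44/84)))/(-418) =541873.45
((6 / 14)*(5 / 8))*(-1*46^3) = -182505 / 7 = -26072.14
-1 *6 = -6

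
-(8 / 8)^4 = -1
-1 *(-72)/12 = 6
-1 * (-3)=3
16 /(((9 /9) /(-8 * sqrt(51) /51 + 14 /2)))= 112 - 128 * sqrt(51) /51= 94.08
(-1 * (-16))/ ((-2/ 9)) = -72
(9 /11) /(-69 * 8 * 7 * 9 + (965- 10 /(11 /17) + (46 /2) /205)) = -205 /8475378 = -0.00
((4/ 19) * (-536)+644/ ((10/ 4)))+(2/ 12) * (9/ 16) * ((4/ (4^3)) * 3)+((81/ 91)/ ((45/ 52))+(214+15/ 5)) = 123527521/ 340480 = 362.80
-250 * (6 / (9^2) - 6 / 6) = 6250 / 27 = 231.48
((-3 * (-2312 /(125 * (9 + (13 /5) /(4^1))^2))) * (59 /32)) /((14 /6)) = 613836 /1303715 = 0.47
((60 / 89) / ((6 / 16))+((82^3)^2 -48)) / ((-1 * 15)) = -9018864584208 / 445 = -20267111425.19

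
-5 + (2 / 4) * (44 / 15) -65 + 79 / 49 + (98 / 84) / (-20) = -393839 / 5880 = -66.98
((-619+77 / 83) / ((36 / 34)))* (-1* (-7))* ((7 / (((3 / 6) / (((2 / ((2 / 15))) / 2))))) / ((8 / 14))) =-124637625 / 166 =-750829.07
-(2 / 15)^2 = -4 / 225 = -0.02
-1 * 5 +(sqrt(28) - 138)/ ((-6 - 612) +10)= -1451/ 304 - sqrt(7)/ 304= -4.78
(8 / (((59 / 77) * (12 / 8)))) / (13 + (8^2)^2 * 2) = 1232 / 1452285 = 0.00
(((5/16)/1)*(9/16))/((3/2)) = 15/128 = 0.12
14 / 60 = 7 / 30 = 0.23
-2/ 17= -0.12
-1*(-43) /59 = 43 /59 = 0.73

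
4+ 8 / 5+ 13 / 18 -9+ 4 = 119 / 90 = 1.32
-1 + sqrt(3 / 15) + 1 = sqrt(5) / 5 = 0.45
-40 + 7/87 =-3473/87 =-39.92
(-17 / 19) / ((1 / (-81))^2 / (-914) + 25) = -101944818 / 2848458131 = -0.04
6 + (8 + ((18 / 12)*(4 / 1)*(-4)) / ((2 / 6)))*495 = -31674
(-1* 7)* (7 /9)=-49 /9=-5.44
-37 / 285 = -0.13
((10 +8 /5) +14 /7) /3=68 /15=4.53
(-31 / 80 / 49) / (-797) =31 / 3124240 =0.00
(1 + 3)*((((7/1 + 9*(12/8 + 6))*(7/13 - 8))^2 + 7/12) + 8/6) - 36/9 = 626669486/507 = 1236034.49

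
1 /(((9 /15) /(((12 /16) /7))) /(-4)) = -0.71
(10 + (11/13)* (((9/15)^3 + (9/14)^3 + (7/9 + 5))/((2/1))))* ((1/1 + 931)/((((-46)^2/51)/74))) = 148780575554459/7076433000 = 21024.80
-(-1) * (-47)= -47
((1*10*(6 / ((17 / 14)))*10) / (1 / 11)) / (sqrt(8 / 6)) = 46200*sqrt(3) / 17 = 4707.10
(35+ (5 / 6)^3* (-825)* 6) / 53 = -33955 / 636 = -53.39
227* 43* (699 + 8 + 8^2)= 7525731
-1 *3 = -3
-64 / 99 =-0.65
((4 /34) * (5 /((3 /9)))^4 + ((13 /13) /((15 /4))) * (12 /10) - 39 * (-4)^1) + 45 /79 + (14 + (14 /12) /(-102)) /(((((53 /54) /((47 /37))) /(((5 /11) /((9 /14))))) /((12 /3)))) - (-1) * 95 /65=174146543070836 /28245606675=6165.44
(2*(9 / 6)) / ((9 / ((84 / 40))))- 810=-8093 / 10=-809.30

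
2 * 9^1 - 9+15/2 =33/2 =16.50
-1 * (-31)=31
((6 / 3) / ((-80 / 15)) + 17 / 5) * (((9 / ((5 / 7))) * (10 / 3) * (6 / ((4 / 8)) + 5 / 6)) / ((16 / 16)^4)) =1630.48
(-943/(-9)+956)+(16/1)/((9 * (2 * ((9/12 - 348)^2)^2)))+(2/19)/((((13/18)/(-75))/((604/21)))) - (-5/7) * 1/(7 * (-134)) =40551486027922905626035/54331203346050022938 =746.38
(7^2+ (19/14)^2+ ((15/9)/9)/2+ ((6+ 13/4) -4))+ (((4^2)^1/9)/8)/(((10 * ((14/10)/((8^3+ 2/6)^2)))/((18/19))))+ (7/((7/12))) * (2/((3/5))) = 4043.33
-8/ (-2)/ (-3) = -4/ 3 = -1.33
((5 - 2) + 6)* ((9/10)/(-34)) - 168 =-57201/340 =-168.24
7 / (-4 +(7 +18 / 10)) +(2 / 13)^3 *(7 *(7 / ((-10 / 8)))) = 346843 / 263640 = 1.32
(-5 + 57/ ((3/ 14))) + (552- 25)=788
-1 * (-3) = 3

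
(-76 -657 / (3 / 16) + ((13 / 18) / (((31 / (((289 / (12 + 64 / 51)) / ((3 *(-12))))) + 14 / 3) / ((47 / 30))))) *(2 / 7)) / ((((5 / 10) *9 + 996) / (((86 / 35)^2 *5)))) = -5718520360288214 / 52940260851975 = -108.02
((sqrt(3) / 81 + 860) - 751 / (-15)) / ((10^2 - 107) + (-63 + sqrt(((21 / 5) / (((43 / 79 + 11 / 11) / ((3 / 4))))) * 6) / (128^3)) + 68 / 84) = -148997082700799537053696 / 11327938359526858393349 - 54573687898615316480 * sqrt(3) / 305854335707225176620423 - 25250091761664 * sqrt(505995) / 56639691797634291966745 - 205520896 * sqrt(168665) / 11327938359526858393349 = -13.15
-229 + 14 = -215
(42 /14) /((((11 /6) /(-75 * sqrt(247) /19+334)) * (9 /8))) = 5344 /11 - 1200 * sqrt(247) /209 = 395.58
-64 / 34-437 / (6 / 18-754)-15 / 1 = -1940 / 119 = -16.30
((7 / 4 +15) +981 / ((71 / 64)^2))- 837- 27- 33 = -1676657 / 20164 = -83.15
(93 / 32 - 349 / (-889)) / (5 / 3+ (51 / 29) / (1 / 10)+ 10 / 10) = 8164515 / 50125376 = 0.16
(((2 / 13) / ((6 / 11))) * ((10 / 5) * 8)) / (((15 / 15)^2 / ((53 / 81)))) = 9328 / 3159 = 2.95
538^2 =289444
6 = 6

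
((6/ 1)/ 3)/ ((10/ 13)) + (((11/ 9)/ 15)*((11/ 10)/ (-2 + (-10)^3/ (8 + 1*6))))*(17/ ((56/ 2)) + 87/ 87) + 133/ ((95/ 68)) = 97.80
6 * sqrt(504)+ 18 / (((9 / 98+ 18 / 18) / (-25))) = -44100 / 107+ 36 * sqrt(14) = -277.45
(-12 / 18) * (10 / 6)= -10 / 9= -1.11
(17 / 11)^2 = 289 / 121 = 2.39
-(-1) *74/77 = 74/77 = 0.96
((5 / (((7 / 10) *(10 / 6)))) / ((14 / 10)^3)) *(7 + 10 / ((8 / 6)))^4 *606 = 401824018125 / 9604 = 41839235.54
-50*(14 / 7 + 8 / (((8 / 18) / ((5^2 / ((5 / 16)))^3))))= -460800100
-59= -59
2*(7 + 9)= 32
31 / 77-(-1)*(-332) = -25533 / 77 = -331.60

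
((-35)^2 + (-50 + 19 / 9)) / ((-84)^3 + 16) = -5297 / 2667096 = -0.00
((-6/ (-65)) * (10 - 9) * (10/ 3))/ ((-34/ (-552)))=1104/ 221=5.00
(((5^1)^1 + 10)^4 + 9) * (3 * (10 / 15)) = 101268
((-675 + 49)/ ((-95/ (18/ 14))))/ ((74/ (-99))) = -278883/ 24605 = -11.33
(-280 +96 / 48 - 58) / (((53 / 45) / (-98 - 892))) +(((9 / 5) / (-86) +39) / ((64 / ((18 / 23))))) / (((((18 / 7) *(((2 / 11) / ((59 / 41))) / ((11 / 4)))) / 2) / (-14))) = 776610686480937 / 2750844160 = 282317.22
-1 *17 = -17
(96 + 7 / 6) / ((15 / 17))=9911 / 90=110.12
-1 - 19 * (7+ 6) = -248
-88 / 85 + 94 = 7902 / 85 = 92.96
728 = 728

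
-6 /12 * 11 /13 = -11 /26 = -0.42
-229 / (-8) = 229 / 8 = 28.62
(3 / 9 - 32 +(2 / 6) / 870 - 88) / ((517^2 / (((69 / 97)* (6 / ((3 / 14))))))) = -100569938 / 11278259355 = -0.01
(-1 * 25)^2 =625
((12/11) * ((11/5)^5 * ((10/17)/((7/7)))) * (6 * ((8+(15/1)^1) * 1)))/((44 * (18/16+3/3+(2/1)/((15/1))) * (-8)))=-3306204/575875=-5.74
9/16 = 0.56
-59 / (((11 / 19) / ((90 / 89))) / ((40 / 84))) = -336300 / 6853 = -49.07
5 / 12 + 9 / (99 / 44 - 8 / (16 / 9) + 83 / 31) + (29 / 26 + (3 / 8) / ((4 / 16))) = 199165 / 8268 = 24.09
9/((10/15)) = 27/2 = 13.50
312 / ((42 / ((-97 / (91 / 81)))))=-31428 / 49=-641.39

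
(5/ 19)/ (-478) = -0.00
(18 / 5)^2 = 324 / 25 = 12.96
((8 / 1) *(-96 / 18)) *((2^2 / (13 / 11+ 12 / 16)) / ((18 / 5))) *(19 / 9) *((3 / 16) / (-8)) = 1672 / 1377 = 1.21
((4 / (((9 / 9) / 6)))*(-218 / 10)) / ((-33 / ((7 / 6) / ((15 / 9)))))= 3052 / 275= 11.10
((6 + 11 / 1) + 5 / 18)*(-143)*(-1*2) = 44473 / 9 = 4941.44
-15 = -15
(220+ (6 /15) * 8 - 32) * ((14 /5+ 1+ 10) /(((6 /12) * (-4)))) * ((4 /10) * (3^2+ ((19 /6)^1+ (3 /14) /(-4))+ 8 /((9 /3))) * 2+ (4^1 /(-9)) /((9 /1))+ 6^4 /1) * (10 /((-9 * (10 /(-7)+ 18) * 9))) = 40760700257 /3171150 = 12853.60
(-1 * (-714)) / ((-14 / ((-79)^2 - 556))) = -289935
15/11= 1.36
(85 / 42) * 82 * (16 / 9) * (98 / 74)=390320 / 999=390.71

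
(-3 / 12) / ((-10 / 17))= 17 / 40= 0.42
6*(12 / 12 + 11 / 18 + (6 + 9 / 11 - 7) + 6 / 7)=3169 / 231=13.72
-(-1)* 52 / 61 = 0.85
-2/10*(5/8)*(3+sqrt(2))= -3/8 - sqrt(2)/8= -0.55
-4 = -4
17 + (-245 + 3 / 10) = -2277 / 10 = -227.70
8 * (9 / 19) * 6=432 / 19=22.74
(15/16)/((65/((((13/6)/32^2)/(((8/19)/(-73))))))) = -1387/262144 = -0.01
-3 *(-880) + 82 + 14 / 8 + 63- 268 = 10075 / 4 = 2518.75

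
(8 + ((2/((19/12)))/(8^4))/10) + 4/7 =5836821/680960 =8.57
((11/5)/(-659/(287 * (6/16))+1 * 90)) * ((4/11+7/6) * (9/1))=260883/722180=0.36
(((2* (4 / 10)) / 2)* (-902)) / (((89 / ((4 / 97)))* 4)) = -1804 / 43165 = -0.04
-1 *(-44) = 44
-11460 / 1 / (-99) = 3820 / 33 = 115.76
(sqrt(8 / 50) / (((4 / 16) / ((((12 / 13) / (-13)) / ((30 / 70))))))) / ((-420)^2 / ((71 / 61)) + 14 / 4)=-4544 / 2597927995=-0.00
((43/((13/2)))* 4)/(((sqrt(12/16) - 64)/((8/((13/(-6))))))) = 33024* sqrt(3)/2768389 + 4227072/2768389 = 1.55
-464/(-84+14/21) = 696/125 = 5.57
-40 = -40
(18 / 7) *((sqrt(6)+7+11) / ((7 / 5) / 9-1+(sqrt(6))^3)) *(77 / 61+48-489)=-1669.25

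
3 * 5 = 15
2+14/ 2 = 9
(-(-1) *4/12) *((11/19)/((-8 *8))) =-0.00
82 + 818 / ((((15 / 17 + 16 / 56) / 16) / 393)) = 612097894 / 139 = 4403581.97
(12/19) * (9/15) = 36/95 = 0.38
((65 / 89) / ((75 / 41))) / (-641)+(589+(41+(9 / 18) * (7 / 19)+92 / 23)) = 20622337511 / 32517930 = 634.18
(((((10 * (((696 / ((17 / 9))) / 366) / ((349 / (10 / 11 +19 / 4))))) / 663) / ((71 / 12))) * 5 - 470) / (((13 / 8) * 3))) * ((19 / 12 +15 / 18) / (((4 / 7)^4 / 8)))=-17481.63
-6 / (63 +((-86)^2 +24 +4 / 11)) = -22 / 27439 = -0.00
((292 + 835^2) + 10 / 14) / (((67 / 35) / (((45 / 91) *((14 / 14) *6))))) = 6591542400 / 6097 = 1081112.42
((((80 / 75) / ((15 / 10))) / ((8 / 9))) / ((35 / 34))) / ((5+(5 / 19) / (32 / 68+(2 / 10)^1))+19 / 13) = 1914744 / 16886975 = 0.11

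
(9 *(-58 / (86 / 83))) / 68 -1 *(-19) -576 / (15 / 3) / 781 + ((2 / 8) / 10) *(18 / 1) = 6790307 / 570911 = 11.89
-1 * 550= -550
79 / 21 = 3.76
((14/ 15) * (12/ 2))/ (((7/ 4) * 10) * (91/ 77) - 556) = -616/ 58885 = -0.01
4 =4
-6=-6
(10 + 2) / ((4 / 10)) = 30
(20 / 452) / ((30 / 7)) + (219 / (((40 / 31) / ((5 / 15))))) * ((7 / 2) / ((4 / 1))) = 5371219 / 108480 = 49.51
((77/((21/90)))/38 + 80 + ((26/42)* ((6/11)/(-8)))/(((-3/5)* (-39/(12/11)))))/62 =2140745/1496649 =1.43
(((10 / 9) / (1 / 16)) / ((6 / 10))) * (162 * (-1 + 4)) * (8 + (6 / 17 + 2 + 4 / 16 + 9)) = 4798800 / 17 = 282282.35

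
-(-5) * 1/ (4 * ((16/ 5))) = 0.39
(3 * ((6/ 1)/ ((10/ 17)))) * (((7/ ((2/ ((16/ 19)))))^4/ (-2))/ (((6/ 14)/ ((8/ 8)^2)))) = -1755457536/ 651605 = -2694.05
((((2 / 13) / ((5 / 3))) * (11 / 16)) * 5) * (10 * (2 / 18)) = 55 / 156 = 0.35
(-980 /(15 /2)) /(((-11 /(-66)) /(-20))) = 15680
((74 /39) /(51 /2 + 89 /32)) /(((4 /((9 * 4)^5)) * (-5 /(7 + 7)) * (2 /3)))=-250571833344 /58825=-4259614.68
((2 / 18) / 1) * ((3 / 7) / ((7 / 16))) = 16 / 147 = 0.11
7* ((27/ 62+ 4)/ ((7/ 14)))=1925/ 31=62.10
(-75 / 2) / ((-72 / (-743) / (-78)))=241475 / 8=30184.38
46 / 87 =0.53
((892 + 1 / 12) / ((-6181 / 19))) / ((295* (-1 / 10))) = 0.09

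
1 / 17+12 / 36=20 / 51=0.39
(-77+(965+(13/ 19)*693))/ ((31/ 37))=957597/ 589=1625.80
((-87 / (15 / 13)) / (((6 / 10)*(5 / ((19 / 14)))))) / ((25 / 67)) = -479921 / 5250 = -91.41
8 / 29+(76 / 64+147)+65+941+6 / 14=3751089 / 3248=1154.89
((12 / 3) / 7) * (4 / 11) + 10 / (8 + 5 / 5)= 914 / 693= 1.32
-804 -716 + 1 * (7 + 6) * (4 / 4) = -1507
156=156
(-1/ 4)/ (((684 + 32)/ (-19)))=19/ 2864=0.01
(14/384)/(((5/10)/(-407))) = -2849/96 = -29.68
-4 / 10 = -2 / 5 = -0.40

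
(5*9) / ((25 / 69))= 621 / 5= 124.20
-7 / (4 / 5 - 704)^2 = -175 / 12362256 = -0.00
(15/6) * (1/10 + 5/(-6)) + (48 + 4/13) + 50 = 7525/78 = 96.47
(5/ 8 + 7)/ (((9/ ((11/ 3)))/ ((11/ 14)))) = 7381/ 3024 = 2.44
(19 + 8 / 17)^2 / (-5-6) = -109561 / 3179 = -34.46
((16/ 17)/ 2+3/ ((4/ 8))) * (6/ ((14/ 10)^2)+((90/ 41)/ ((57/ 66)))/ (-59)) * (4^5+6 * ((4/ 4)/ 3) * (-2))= 44861058000/ 2252089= 19919.75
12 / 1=12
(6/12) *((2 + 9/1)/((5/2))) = 11/5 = 2.20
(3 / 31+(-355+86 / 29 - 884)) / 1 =-1111108 / 899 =-1235.94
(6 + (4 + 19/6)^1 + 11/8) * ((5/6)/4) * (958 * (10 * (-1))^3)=-104481875/36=-2902274.31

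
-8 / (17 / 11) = -88 / 17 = -5.18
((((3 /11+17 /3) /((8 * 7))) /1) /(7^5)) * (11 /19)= 1 /273714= 0.00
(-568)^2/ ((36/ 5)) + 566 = 408374/ 9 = 45374.89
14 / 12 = 7 / 6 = 1.17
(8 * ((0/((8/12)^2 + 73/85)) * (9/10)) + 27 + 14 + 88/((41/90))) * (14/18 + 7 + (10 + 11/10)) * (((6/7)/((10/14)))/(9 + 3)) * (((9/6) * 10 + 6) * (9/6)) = 114184693/8200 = 13924.96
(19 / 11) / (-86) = -19 / 946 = -0.02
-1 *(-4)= 4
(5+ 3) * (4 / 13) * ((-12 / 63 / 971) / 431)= -128 / 114250773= -0.00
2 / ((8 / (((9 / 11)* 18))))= 3.68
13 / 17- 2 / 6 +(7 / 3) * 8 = 974 / 51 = 19.10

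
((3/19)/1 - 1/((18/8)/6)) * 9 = -429/19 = -22.58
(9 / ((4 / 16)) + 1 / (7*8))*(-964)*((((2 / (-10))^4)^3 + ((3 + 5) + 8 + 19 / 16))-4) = -25040641365199427 / 54687500000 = -457886.01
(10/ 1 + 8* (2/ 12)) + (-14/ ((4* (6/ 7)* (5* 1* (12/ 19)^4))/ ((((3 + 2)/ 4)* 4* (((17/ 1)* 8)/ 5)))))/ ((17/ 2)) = -5504449/ 77760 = -70.79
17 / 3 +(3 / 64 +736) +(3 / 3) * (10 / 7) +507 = 1680191 / 1344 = 1250.14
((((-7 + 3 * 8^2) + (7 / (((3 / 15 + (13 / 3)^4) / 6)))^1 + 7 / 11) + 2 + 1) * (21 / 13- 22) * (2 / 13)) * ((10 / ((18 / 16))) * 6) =-12579043744000 / 398437611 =-31570.92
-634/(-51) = 634/51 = 12.43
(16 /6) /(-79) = -8 /237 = -0.03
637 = 637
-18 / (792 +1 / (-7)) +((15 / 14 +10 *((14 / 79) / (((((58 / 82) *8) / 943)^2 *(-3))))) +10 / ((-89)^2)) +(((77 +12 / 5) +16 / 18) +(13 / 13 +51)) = -239237438336134877173 / 14702070989173680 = -16272.36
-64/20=-16/5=-3.20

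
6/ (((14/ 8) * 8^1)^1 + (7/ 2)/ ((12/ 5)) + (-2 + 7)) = 144/ 491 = 0.29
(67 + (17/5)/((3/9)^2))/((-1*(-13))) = 488/65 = 7.51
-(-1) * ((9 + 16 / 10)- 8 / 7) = 331 / 35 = 9.46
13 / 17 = 0.76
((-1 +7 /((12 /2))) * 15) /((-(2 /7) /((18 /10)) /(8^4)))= -64512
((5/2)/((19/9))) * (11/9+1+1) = 145/38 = 3.82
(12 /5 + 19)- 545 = -2618 /5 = -523.60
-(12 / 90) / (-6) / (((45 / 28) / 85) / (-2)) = -952 / 405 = -2.35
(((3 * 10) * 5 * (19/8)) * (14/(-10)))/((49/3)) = -855/28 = -30.54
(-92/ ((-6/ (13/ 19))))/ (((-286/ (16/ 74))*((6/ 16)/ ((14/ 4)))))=-0.07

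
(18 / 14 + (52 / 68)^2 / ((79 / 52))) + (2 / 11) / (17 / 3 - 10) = 37221383 / 22853831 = 1.63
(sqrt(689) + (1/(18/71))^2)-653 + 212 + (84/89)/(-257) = -3152910155/7410852 + sqrt(689) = -399.20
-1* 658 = -658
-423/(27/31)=-1457/3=-485.67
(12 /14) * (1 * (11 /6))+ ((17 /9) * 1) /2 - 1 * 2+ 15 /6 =3.02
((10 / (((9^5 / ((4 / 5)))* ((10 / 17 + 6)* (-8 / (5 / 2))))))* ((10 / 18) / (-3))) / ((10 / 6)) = 85 / 119042784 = 0.00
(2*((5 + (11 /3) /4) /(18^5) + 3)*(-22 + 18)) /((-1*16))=68024519 /45349632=1.50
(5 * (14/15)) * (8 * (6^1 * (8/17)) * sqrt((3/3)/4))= 896/17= 52.71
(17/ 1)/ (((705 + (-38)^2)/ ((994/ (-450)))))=-1207/ 69075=-0.02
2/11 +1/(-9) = 7/99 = 0.07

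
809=809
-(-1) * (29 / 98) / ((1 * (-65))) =-29 / 6370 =-0.00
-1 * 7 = -7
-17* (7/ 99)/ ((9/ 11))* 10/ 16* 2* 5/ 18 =-0.51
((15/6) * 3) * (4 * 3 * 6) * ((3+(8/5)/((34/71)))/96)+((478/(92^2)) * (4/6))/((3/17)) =23233753/647496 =35.88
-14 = -14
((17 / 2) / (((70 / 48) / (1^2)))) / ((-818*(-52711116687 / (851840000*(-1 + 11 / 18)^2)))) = 10136896000 / 582088861574541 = 0.00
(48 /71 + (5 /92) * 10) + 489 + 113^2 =43304611 /3266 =13259.22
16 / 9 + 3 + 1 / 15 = 218 / 45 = 4.84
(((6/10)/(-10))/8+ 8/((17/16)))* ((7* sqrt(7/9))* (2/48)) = 1.93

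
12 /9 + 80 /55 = 92 /33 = 2.79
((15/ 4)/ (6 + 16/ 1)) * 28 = 105/ 22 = 4.77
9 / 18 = 1 / 2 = 0.50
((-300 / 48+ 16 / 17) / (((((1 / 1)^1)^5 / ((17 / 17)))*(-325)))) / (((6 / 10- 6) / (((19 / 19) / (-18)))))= 361 / 2148120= 0.00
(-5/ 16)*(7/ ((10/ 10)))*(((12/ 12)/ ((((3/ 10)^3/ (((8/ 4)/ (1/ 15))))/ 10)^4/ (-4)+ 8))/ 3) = -875000000000000000000/ 9599999999999999980317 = -0.09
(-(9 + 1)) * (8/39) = -80/39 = -2.05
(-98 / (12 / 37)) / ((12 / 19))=-34447 / 72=-478.43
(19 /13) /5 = 19 /65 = 0.29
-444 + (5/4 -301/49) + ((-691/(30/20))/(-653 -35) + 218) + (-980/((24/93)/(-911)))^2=86458969782254017/7224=11968295927776.03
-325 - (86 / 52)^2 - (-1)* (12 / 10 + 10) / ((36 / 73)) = -9278833 / 30420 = -305.02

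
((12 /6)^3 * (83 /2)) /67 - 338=-22314 /67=-333.04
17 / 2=8.50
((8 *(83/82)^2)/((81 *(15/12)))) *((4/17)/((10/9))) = 110224/6429825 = 0.02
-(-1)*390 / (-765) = -26 / 51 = -0.51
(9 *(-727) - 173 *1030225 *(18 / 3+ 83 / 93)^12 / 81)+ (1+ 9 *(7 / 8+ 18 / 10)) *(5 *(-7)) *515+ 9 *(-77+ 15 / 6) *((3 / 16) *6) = -13721276769995875061989836279140122404519347 / 542500801533264392902138896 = -25292638704340293.57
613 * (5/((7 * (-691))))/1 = -3065/4837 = -0.63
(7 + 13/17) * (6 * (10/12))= 660/17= 38.82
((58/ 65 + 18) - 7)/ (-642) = -773/ 41730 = -0.02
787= 787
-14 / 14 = -1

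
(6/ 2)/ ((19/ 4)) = 0.63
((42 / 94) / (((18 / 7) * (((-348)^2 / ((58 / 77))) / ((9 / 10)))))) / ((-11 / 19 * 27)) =-133 / 2137402080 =-0.00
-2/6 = -1/3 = -0.33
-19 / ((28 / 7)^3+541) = -19 / 605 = -0.03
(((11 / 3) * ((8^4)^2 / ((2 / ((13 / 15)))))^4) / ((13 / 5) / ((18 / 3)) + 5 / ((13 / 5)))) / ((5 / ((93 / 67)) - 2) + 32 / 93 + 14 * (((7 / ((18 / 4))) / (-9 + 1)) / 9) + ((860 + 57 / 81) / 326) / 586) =239538846215896371657031650877873854611456 / 90827333665375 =2637299109741595919289156000.00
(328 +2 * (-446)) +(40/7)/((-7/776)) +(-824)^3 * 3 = -82243063604/49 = -1678429869.47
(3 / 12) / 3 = 0.08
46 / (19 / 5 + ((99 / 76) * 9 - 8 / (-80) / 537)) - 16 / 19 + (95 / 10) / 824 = 211533228513 / 99190184912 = 2.13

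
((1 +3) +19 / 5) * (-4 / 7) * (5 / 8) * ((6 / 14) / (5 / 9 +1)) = -1053 / 1372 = -0.77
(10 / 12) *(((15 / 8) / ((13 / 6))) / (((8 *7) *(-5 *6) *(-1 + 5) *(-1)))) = 5 / 46592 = 0.00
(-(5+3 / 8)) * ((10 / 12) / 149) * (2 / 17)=-215 / 60792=-0.00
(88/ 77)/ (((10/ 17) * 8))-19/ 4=-631/ 140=-4.51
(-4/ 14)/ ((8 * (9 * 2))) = -1/ 504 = -0.00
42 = 42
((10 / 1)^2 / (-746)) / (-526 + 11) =10 / 38419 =0.00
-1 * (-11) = 11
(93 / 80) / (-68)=-93 / 5440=-0.02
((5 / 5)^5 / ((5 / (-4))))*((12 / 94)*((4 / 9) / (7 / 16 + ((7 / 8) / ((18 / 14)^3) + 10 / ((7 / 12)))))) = -0.00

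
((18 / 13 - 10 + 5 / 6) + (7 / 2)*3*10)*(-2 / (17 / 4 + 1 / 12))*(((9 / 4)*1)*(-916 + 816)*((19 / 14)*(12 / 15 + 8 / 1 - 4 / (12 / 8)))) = 99413130 / 1183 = 84034.77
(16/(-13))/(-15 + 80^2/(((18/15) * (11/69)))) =-176/4781855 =-0.00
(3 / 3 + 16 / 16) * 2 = 4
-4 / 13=-0.31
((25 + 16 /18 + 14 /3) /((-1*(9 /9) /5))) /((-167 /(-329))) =-452375 /1503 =-300.98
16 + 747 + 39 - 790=12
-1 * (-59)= 59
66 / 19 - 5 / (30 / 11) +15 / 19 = 277 / 114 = 2.43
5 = 5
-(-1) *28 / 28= 1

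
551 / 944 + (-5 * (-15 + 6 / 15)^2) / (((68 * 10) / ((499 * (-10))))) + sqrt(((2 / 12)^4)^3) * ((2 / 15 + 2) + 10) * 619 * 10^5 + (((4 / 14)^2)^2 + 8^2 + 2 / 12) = 10105200283903397 / 421339196880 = 23983.53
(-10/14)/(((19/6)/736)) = -22080/133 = -166.02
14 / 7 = 2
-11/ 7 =-1.57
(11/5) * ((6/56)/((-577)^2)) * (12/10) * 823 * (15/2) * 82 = 10021671/23305030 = 0.43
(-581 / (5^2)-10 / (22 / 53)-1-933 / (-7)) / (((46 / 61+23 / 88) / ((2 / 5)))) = 159613088 / 4769625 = 33.46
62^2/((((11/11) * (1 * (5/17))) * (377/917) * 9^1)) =59924116/16965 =3532.22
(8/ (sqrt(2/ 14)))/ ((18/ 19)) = 76 * sqrt(7)/ 9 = 22.34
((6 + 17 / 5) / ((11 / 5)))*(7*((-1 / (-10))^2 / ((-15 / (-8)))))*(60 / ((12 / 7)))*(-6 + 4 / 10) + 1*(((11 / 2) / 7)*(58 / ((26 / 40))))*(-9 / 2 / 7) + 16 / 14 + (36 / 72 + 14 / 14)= -387273857 / 5255250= -73.69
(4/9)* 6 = 8/3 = 2.67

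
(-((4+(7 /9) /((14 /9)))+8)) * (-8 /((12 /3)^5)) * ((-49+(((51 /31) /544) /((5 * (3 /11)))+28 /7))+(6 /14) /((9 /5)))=-23310845 /5332992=-4.37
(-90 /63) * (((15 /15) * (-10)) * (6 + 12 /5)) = 120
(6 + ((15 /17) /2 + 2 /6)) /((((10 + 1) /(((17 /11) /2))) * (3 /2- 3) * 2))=-691 /4356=-0.16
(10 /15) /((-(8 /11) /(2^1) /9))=-33 /2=-16.50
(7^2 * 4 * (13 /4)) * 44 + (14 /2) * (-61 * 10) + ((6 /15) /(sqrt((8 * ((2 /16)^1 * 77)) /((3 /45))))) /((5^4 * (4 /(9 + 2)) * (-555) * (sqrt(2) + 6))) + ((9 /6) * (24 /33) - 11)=23748.09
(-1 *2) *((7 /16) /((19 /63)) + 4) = -1657 /152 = -10.90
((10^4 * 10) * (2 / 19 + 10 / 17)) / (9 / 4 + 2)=89600000 / 5491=16317.61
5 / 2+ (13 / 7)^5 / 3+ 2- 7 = 490481 / 100842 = 4.86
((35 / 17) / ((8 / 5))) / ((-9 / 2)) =-0.29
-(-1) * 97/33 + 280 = 9337/33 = 282.94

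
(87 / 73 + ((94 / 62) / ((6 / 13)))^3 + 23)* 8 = 28015192259 / 58718061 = 477.11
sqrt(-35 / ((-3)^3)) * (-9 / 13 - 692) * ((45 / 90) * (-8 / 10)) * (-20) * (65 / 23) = -360200 * sqrt(105) / 207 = -17830.68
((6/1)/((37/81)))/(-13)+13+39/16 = 111031/7696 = 14.43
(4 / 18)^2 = 4 / 81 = 0.05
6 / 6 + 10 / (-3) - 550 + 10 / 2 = -1642 / 3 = -547.33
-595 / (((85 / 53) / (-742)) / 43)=11837126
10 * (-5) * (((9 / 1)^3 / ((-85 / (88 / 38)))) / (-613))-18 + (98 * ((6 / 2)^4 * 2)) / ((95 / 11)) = 1800458046 / 989995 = 1818.65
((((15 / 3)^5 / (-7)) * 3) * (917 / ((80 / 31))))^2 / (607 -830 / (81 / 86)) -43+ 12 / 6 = -4696275471038273 / 5686528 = -825859904.50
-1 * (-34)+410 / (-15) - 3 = 11 / 3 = 3.67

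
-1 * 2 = -2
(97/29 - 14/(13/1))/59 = 855/22243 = 0.04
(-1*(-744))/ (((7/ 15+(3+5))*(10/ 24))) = 26784/ 127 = 210.90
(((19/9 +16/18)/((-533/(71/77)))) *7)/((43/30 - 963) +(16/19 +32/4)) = 121410/3183919739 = 0.00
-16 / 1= -16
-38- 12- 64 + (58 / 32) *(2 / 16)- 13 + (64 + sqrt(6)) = -8035 / 128 + sqrt(6) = -60.32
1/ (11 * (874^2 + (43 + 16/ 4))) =1/ 8403153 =0.00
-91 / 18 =-5.06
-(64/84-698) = 14642/21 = 697.24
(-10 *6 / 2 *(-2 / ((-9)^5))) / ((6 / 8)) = -0.00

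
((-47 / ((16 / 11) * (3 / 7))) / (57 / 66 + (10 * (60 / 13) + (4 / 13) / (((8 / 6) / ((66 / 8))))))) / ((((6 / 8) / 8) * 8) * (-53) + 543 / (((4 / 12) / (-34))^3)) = 73931 / 27642534057045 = 0.00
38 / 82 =19 / 41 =0.46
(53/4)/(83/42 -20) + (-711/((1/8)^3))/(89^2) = -559960521/11992394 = -46.69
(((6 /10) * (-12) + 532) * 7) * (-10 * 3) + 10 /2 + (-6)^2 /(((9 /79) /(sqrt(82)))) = -110203 + 316 * sqrt(82) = -107341.50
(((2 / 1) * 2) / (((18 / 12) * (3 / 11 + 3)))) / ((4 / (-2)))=-11 / 27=-0.41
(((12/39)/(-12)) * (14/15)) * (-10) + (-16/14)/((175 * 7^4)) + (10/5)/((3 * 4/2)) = 197061139/344123325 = 0.57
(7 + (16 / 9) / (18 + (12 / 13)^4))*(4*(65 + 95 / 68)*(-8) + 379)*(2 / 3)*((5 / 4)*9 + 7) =-36993282888539 / 245488806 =-150692.34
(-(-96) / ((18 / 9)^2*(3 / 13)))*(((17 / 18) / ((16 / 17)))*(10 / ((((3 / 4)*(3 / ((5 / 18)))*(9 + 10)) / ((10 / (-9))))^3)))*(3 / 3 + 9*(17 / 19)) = -1615510000000 / 454401229922721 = -0.00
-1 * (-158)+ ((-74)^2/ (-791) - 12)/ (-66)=4131758/ 26103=158.29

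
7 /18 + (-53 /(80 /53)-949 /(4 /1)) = -195821 /720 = -271.97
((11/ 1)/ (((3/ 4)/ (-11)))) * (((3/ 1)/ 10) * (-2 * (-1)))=-484/ 5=-96.80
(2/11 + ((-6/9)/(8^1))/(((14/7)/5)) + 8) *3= 2105/88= 23.92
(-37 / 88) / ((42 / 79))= -2923 / 3696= -0.79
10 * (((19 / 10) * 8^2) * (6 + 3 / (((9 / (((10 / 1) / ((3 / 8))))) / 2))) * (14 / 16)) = 227696 / 9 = 25299.56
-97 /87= -1.11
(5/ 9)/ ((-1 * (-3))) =5/ 27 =0.19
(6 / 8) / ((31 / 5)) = 15 / 124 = 0.12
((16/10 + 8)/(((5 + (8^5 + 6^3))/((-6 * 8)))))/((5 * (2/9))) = -10368/824725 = -0.01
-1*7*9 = -63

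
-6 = -6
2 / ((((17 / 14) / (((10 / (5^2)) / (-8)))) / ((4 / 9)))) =-28 / 765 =-0.04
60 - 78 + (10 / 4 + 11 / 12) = -175 / 12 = -14.58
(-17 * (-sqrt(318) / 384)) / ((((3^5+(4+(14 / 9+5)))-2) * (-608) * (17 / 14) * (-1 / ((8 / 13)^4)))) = 21 * sqrt(318) / 614289988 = 0.00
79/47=1.68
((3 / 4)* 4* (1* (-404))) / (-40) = 303 / 10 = 30.30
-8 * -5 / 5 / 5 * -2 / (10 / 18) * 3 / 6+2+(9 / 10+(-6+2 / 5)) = -279 / 50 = -5.58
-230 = -230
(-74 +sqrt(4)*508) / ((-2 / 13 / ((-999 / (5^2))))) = 6116877 / 25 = 244675.08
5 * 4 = 20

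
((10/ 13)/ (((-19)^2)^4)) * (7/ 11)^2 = 490/ 26715144663493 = 0.00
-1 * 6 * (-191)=1146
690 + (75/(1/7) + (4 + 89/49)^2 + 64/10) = 15069032/12005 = 1255.23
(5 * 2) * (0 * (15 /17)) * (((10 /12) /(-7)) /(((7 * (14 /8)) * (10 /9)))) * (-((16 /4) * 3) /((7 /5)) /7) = 0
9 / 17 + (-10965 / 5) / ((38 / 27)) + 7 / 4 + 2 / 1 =-2007645 / 1292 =-1553.90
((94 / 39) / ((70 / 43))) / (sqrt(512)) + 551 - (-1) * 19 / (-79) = 2021 * sqrt(2) / 43680 + 43510 / 79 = 550.82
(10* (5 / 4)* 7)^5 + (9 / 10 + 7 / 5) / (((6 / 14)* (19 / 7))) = 5129089357.45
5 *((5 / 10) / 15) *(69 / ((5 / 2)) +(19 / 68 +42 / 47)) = 459793 / 95880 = 4.80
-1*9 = -9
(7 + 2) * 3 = 27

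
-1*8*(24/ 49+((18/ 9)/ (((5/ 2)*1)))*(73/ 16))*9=-298.07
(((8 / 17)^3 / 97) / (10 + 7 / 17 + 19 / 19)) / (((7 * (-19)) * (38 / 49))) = -896 / 981631561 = -0.00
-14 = -14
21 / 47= 0.45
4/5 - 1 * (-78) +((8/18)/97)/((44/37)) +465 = 26110742/48015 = 543.80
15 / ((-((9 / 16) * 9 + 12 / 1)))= -80 / 91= -0.88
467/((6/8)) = 1868/3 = 622.67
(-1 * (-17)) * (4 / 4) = 17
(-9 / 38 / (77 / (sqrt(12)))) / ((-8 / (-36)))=-81*sqrt(3) / 2926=-0.05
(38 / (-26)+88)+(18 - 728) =-8105 / 13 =-623.46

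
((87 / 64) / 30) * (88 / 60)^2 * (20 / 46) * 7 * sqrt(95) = 24563 * sqrt(95) / 82800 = 2.89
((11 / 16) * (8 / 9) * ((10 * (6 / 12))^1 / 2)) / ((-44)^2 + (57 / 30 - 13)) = 275 / 346482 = 0.00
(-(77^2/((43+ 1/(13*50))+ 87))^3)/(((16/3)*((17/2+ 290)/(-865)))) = 6188858331766188203125/120071136654696699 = 51543.26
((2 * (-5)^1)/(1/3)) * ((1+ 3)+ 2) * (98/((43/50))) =-882000/43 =-20511.63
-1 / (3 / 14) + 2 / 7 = -92 / 21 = -4.38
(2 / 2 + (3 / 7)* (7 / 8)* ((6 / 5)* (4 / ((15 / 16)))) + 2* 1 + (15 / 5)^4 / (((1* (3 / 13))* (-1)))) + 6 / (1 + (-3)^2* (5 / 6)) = -146784 / 425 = -345.37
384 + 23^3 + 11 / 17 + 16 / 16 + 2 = 213429 / 17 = 12554.65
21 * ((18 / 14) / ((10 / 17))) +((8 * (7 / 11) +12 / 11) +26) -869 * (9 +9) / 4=-210783 / 55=-3832.42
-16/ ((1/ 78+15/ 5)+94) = -1248/ 7567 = -0.16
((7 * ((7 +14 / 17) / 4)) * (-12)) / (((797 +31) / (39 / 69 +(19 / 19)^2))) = -2793 / 8993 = -0.31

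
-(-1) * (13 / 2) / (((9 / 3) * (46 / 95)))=1235 / 276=4.47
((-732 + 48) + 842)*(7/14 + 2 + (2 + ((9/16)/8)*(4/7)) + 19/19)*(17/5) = 1666663/560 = 2976.18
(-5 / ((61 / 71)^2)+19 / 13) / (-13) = 256966 / 628849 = 0.41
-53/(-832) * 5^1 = 265/832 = 0.32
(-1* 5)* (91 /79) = -455 /79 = -5.76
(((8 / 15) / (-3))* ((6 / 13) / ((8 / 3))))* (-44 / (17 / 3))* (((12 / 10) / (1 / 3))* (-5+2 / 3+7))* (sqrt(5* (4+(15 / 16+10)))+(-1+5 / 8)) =18.96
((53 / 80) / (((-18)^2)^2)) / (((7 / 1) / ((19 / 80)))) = 0.00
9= 9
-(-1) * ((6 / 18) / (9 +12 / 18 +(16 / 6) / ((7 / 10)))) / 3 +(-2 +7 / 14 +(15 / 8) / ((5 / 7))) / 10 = 8201 / 67920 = 0.12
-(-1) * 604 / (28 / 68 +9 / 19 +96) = 97546 / 15647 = 6.23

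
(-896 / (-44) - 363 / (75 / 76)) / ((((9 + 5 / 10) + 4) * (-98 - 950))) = 0.02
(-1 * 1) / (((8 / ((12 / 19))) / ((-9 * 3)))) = 81 / 38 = 2.13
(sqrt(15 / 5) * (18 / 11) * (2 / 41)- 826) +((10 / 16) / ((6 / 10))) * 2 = -9887 / 12 +36 * sqrt(3) / 451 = -823.78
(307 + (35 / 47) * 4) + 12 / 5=73409 / 235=312.38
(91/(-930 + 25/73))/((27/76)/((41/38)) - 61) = 77818/48232625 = 0.00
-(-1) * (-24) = -24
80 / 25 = 16 / 5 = 3.20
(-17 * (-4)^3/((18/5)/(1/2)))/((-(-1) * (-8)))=-170/9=-18.89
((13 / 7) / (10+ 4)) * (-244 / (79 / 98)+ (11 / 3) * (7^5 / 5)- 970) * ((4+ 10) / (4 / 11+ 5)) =1872892879 / 489405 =3826.88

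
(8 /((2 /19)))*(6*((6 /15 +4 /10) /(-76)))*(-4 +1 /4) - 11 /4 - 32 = -67 /4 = -16.75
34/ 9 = 3.78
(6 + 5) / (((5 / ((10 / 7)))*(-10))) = -11 / 35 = -0.31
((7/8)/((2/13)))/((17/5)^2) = 2275/4624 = 0.49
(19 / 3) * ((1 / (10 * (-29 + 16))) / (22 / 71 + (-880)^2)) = -1349 / 21443144580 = -0.00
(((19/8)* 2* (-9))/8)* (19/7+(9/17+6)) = -47025/952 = -49.40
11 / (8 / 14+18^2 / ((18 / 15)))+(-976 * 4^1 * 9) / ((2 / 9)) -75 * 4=-300032251 / 1894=-158411.96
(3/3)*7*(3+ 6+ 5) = 98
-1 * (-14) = 14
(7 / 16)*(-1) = -7 / 16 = -0.44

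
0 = 0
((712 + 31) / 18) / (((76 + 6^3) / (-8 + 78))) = 26005 / 2628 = 9.90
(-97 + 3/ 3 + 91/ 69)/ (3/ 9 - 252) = 6533/ 17365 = 0.38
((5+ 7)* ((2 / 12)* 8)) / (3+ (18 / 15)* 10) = 16 / 15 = 1.07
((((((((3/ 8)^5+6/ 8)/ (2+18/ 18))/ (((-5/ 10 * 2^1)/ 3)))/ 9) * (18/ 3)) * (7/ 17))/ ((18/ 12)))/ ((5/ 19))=-1100309/ 2088960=-0.53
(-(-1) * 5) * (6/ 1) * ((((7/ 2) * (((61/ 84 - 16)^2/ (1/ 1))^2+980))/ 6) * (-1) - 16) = -13798829896085/ 14224896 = -970047.86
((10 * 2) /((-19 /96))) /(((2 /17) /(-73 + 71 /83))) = 97724160 /1577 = 61968.40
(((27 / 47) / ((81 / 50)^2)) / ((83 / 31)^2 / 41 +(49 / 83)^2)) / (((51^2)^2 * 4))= 169645930625 / 10976326556193255762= 0.00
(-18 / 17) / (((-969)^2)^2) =-2 / 1665334656873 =-0.00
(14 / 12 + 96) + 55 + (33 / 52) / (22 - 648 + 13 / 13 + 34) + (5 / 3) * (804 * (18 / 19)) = 830106547 / 583908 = 1421.64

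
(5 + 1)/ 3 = 2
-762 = -762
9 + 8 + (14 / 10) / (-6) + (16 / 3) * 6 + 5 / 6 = 49.60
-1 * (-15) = 15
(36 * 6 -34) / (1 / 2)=364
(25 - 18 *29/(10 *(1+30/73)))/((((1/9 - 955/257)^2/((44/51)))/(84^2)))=-5619.65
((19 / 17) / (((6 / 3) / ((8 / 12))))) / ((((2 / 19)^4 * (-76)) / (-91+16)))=3258025 / 1088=2994.51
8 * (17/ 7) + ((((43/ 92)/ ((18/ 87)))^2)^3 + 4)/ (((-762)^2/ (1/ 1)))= 2234027877408325475014471/ 114985333473418712973312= 19.43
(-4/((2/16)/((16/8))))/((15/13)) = -832/15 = -55.47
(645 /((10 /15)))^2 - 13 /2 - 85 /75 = 56162917 /60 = 936048.62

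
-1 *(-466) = 466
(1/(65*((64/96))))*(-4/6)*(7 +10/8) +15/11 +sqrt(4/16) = 4967/2860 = 1.74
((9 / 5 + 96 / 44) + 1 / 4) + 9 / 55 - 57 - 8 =-13333 / 220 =-60.60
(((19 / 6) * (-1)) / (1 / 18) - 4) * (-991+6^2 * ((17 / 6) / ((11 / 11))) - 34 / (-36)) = 975085 / 18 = 54171.39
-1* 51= -51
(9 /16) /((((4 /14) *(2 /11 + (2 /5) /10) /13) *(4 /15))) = 3378375 /7808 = 432.68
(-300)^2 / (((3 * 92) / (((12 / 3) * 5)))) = 150000 / 23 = 6521.74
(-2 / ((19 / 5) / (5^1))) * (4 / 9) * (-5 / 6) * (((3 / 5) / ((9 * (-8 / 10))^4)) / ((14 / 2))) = 0.00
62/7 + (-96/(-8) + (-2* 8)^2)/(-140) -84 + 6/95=-51201/665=-76.99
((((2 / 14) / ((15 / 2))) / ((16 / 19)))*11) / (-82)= -209 / 68880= -0.00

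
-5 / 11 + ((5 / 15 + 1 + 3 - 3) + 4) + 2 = 6.88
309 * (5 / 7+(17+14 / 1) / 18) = 31621 / 42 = 752.88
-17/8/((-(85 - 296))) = -17/1688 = -0.01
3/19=0.16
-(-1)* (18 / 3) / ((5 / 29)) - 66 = -31.20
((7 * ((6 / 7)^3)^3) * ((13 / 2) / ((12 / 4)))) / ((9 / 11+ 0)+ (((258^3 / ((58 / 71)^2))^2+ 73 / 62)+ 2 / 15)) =157986864779927040 / 27624320355570811252998484165019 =0.00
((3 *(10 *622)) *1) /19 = 18660 /19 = 982.11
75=75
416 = 416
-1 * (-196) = 196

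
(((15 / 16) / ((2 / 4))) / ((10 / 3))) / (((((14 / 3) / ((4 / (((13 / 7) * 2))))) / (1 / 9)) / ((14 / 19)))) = 21 / 1976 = 0.01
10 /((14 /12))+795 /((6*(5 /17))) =6427 /14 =459.07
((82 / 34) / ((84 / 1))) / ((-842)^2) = 41 / 1012400592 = 0.00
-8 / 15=-0.53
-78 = -78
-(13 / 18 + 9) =-175 / 18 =-9.72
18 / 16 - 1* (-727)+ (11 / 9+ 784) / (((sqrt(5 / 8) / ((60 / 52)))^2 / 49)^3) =34480905747138425 / 38614472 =892952925.71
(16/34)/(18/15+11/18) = 720/2771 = 0.26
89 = 89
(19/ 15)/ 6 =19/ 90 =0.21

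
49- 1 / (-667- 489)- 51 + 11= 10405 / 1156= 9.00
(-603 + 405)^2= 39204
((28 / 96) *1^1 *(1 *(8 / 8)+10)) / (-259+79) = -77 / 4320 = -0.02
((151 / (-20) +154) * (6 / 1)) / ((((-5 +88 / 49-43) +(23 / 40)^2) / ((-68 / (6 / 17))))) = 13272822080 / 3596479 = 3690.50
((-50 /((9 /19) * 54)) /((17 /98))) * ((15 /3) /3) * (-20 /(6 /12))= 9310000 /12393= 751.23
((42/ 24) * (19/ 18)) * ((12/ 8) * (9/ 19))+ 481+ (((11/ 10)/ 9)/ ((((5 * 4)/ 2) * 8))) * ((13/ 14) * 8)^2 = 85094797/ 176400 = 482.40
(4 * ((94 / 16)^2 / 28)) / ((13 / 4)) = 2209 / 1456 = 1.52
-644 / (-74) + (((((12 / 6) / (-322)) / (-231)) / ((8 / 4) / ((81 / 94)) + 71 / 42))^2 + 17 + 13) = 92942000058712204 / 2401434359056117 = 38.70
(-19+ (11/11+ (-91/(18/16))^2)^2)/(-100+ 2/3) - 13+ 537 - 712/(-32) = -561225548477/1303452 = -430568.64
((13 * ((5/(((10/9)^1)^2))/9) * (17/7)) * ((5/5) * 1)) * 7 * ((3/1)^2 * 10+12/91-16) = 7372.41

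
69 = 69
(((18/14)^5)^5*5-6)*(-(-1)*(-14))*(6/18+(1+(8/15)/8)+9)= -372470126781093032062425912/957906156902832072005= -388837.80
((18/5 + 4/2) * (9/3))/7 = 12/5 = 2.40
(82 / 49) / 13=82 / 637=0.13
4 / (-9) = -4 / 9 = -0.44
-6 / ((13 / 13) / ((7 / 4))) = -21 / 2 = -10.50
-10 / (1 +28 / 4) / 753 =-5 / 3012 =-0.00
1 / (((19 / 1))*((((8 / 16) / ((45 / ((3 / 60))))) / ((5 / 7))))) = 9000 / 133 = 67.67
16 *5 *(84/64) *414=43470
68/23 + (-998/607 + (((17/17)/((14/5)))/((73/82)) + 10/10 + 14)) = 119235612/7134071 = 16.71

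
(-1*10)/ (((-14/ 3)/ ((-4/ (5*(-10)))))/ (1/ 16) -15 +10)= 6/ 563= 0.01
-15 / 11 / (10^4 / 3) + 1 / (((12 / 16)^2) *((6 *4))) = 43757 / 594000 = 0.07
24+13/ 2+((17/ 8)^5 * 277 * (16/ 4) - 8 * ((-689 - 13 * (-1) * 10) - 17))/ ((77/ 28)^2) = 432938661/ 61952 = 6988.29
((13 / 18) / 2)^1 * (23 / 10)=299 / 360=0.83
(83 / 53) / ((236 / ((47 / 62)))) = 3901 / 775496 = 0.01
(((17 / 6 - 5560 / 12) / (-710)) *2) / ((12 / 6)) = 0.65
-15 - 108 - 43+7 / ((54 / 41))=-8677 / 54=-160.69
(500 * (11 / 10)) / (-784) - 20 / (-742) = -14015 / 20776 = -0.67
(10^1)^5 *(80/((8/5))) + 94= 5000094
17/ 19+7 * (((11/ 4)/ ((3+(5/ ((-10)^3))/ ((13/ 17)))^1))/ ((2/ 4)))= 2034211/ 147877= 13.76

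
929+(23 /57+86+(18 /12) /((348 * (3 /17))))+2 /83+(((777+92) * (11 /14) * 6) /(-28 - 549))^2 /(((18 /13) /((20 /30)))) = 18616866095945617 /17905590141432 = 1039.72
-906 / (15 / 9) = -2718 / 5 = -543.60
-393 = -393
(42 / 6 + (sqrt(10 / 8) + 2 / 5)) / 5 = sqrt(5) / 10 + 37 / 25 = 1.70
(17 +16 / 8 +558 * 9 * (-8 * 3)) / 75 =-120509 / 75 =-1606.79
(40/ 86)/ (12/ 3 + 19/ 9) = 36/ 473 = 0.08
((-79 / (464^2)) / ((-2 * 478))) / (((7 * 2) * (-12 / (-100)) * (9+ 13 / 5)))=9875 / 501384769536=0.00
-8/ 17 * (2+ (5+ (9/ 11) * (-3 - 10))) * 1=320/ 187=1.71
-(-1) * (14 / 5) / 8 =7 / 20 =0.35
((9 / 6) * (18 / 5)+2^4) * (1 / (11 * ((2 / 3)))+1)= 535 / 22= 24.32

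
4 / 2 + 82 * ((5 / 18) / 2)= 241 / 18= 13.39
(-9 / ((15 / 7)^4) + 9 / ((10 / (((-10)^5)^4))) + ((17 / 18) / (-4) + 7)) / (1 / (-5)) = -4050000000000000000285167 / 9000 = -450000000000000000031.69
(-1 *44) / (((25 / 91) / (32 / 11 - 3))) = 364 / 25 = 14.56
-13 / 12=-1.08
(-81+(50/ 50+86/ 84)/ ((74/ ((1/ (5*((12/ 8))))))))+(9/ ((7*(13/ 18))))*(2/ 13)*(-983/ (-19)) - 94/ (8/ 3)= -436587221/ 4277052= -102.08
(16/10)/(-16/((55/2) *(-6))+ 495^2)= 264/40429141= 0.00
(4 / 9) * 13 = 52 / 9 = 5.78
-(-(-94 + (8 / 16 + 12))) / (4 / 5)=-815 / 8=-101.88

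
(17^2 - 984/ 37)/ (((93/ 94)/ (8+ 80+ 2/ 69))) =5543411804/ 237429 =23347.66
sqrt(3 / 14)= sqrt(42) / 14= 0.46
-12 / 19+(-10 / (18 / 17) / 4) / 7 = -4639 / 4788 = -0.97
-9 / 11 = -0.82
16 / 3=5.33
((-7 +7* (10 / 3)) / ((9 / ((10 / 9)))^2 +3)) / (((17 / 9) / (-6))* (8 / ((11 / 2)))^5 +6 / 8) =-9469798800 / 51700958011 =-0.18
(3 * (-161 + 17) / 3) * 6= -864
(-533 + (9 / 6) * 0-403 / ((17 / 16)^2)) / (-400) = 51441 / 23120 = 2.22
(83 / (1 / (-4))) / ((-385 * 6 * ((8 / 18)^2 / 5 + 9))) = 4482 / 281897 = 0.02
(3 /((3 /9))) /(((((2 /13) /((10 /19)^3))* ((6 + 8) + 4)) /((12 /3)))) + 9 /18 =2.40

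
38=38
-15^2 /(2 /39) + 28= -8719 /2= -4359.50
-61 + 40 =-21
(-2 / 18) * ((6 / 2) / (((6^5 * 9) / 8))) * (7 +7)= -0.00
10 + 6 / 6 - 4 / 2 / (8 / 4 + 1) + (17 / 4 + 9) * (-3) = -29.42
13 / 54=0.24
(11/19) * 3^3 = 297/19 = 15.63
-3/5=-0.60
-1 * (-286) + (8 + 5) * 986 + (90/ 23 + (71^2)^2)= 584770145/ 23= 25424788.91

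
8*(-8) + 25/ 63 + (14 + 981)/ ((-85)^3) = -63.60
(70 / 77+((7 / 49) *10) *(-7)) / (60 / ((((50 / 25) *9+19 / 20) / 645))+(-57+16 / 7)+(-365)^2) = -66325 / 986476612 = -0.00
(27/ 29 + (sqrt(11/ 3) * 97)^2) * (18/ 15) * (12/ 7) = 72037248/ 1015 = 70972.66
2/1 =2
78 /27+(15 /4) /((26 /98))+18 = 16391 /468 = 35.02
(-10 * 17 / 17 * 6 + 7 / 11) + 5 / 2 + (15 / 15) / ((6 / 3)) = -620 / 11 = -56.36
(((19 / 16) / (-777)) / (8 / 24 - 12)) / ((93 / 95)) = 0.00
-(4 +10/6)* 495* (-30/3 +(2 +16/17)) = 19800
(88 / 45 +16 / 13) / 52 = 466 / 7605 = 0.06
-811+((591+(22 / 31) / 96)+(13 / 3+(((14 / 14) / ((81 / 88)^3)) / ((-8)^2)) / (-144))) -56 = -271.66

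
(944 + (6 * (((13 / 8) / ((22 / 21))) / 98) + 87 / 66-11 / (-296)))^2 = 1857386490123649 / 2077901056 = 893876.29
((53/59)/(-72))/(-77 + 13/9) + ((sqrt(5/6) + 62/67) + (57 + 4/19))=sqrt(30)/6 + 23753354189/408582080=59.05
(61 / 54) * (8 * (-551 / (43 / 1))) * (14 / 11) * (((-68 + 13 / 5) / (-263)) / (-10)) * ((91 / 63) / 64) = 333387509 / 4030527600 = 0.08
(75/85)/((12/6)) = 15/34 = 0.44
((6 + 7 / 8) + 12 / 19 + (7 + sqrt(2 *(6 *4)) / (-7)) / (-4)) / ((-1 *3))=-875 / 456-sqrt(3) / 21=-2.00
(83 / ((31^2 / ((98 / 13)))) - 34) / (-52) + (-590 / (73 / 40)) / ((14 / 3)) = -68.63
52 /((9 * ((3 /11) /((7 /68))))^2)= 77077 /842724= 0.09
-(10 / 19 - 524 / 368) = 1569 / 1748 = 0.90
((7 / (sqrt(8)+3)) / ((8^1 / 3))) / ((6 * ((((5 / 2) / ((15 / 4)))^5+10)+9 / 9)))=5103 / 43280-1701 * sqrt(2) / 21640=0.01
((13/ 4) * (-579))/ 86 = -7527/ 344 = -21.88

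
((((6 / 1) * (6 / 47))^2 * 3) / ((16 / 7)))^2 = 2893401 / 4879681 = 0.59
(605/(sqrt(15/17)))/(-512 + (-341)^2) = 121 * sqrt(255)/347307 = 0.01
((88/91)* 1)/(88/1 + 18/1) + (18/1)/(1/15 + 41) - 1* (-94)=20042879/212212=94.45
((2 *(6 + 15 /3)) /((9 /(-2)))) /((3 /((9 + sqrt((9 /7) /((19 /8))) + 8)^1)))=-748 /27 - 88 *sqrt(266) /1197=-28.90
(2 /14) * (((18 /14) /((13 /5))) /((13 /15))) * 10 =6750 /8281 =0.82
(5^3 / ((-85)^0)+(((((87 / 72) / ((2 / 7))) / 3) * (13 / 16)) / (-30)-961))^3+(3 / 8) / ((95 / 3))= -3666427678205461785600701 / 6274292908032000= -584357111.14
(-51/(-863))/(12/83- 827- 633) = -4233/104567984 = -0.00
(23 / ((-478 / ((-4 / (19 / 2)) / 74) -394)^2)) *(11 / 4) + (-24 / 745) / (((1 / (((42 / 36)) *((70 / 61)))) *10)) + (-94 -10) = -132178446256966331 / 1270893894451245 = -104.00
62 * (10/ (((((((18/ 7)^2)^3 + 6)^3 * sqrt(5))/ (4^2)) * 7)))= 57692367468827336 * sqrt(5)/ 5230925535734217242379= 0.00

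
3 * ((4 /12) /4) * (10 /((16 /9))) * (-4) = -45 /8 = -5.62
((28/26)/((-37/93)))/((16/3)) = -1953/3848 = -0.51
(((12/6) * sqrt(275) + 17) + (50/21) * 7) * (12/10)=12 * sqrt(11) + 202/5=80.20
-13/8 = -1.62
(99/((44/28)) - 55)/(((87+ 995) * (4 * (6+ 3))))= 1/4869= 0.00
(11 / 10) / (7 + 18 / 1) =11 / 250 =0.04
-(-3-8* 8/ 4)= 19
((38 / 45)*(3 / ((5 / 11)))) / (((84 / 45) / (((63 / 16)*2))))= 1881 / 80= 23.51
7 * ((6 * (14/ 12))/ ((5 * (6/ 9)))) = 147/ 10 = 14.70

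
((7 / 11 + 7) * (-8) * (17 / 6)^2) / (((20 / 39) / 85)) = -894166 / 11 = -81287.82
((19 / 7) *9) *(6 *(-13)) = -13338 / 7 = -1905.43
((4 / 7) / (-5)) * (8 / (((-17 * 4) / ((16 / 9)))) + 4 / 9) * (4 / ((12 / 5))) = -16 / 357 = -0.04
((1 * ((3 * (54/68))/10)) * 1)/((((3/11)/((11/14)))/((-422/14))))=-689337/33320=-20.69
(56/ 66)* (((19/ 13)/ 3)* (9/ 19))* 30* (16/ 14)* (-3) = -2880/ 143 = -20.14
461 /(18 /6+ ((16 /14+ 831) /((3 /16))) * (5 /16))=9681 /29188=0.33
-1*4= -4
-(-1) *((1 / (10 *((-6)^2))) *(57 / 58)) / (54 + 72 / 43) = 0.00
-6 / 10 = -3 / 5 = -0.60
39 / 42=13 / 14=0.93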